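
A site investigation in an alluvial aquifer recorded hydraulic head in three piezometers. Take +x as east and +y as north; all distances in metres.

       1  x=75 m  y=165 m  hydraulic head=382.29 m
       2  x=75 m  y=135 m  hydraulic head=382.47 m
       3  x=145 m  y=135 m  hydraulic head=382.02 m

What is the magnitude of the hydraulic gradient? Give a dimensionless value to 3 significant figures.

0.00879

Taking 1 as reference: 2−1 = (0, -30, +0.18); 3−1 = (70, -30, -0.27).
Solve a·Δx + b·Δy = Δh: det = 0·(-30) − 70·(-30) = 2100.
∂h/∂x = [(+0.18)·(-30) − (-0.27)·(-30)] / 2100 = -0.006429
∂h/∂y = [0·(-0.27) − 70·(+0.18)] / 2100 = -0.006000
|∇h| = √(-0.006429² + -0.006000²) = 0.008794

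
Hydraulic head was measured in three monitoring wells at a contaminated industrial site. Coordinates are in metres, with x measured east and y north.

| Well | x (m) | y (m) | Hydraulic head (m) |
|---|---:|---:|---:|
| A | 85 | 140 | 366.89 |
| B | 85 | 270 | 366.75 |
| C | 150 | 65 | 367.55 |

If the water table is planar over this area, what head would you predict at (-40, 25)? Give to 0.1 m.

365.9 m

With h = a·x + b·y + c and A as origin, the differences give:
  0·a + 130·b = -0.14
  65·a + (-75)·b = +0.66
Eliminate b (×(-75) and ×130, subtract): -8450·a = -75.300 → a = ∂h/∂x = +0.008911
Back-substitute: b = ∂h/∂y = -0.001077.
h(-40, 25) = 366.89 + (+0.008911)·(-125) + (-0.001077)·(-115) = 366.89 -1.114 +0.124 = 365.900 m.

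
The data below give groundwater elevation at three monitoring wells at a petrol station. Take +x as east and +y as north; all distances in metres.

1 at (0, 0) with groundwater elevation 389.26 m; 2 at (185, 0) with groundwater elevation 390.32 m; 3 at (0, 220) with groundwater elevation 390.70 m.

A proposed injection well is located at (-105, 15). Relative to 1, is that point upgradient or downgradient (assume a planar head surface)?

downgradient

∂h/∂x = (390.32 − 389.26) / (185 − 0) = +0.005730
∂h/∂y = (390.70 − 389.26) / (220 − 0) = +0.006545
Head at (-105, 15) = 389.26 + (+0.005730)·(-105) + (+0.006545)·(15) = 388.76 m.
That is lower than the 389.26 m at 1, so the point is downgradient.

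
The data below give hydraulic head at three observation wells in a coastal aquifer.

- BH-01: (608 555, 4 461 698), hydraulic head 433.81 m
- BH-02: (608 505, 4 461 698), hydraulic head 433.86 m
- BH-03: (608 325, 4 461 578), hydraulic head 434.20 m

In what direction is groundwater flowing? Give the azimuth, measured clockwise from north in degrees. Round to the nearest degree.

With h = a·x + b·y + c and BH-01 as origin, the differences give:
  (-50)·a + 0·b = +0.05
  (-230)·a + (-120)·b = +0.39
Eliminate b (×(-120) and ×0, subtract): 6000·a = -6.000 → a = ∂h/∂x = -0.001000
Back-substitute: b = ∂h/∂y = -0.001333.
Flow direction (−∇h) has components (+0.001000 E, +0.001333 N).
Azimuth = atan2(E, N) = atan2(+0.001000, +0.001333) = 36.9° ≈ 037°.

037°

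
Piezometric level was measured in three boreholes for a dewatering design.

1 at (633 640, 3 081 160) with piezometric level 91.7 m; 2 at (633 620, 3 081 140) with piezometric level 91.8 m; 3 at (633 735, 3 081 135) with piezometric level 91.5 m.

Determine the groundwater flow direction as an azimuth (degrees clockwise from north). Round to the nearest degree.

With h = a·x + b·y + c and 1 as origin, the differences give:
  (-20)·a + (-20)·b = +0.1
  95·a + (-25)·b = -0.2
Eliminate b (×(-25) and ×(-20), subtract): 2400·a = -6.50 → a = ∂h/∂x = -0.002708
Back-substitute: b = ∂h/∂y = -0.002292.
Flow direction (−∇h) has components (+0.002708 E, +0.002292 N).
Azimuth = atan2(E, N) = atan2(+0.002708, +0.002292) = 49.8° ≈ 050°.

050°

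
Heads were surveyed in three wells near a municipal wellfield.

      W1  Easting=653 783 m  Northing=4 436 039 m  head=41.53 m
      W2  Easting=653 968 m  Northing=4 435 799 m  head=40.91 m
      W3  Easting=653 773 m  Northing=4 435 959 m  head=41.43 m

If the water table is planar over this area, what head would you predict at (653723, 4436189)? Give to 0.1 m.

With h = a·x + b·y + c and W1 as origin, the differences give:
  185·a + (-240)·b = -0.62
  (-10)·a + (-80)·b = -0.10
Eliminate b (×(-80) and ×(-240), subtract): -17200·a = 25.600 → a = ∂h/∂x = -0.001488
Back-substitute: b = ∂h/∂y = +0.001436.
h(653723, 4436189) = 41.53 + (-0.001488)·(-60) + (+0.001436)·(150) = 41.53 +0.089 +0.215 = 41.835 m.

41.8 m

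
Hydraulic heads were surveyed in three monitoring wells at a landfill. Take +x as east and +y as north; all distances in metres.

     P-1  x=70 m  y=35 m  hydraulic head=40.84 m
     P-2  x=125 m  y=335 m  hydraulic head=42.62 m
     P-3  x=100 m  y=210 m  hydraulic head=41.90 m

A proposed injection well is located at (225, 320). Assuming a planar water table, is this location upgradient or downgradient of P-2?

downgradient

Taking P-1 as reference: P-2−P-1 = (55, 300, +1.78); P-3−P-1 = (30, 175, +1.06).
Determinant of the coordinate differences = 55·175 − 30·300 = 625.
∂h/∂x = [(+1.78)·175 − (+1.06)·300] / 625 = -0.01040
∂h/∂y = [55·(+1.06) − 30·(+1.78)] / 625 = +0.007840
Head at (225, 320) = 40.84 + (-0.01040)·(155) + (+0.007840)·(285) = 41.46 m.
That is lower than the 42.62 m at P-2, so the point is downgradient.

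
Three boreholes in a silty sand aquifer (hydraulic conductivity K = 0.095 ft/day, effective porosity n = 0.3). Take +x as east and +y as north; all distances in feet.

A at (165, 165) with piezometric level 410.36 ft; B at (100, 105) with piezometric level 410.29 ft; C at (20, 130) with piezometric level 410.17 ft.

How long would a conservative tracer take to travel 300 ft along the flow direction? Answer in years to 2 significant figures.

1800 years

Differences from A: to B (Δx, Δy, Δh) = (-65, -60, -0.07); to C = (-145, -35, -0.19).
Solve a·Δx + b·Δy = Δh: det = (-65)·(-35) − (-145)·(-60) = -6425.
∂h/∂x = [(-0.07)·(-35) − (-0.19)·(-60)] / -6425 = +0.001393
∂h/∂y = [(-65)·(-0.19) − (-145)·(-0.07)] / -6425 = -0.0003424
|∇h| = √(0.001393² + -0.0003424²) = 0.001434
Seepage velocity v = K·i/n = 0.095 × 0.001434 / 0.3 = 0.0004541 ft/day.
t = 300 / 0.0004541 = 6.606e+05 days = 1.81e+03 years.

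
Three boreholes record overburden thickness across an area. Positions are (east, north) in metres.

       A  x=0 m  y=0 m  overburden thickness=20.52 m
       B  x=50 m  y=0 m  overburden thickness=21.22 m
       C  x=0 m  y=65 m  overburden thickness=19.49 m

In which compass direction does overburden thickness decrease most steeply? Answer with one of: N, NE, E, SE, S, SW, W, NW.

∂d/∂x = (21.22 − 20.52) / (50 − 0) = +0.01400
∂d/∂y = (19.49 − 20.52) / (65 − 0) = -0.01585
Steepest decrease is along −∇f = (-0.01400 E, +0.01585 N) → northwest.

NW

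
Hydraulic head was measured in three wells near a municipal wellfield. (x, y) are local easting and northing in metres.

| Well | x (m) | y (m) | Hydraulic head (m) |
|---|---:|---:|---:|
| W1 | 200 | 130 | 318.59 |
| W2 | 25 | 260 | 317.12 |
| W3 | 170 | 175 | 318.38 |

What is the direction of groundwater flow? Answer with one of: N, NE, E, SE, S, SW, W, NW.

Differences from W1: to W2 (Δx, Δy, Δh) = (-175, 130, -1.47); to W3 = (-30, 45, -0.21).
Solve a·Δx + b·Δy = Δh: det = (-175)·45 − (-30)·130 = -3975.
∂h/∂x = [(-1.47)·45 − (-0.21)·130] / -3975 = +0.009774
∂h/∂y = [(-175)·(-0.21) − (-30)·(-1.47)] / -3975 = +0.001849
Flow = −∇h = (-0.009774 east, -0.001849 north), which points west.

W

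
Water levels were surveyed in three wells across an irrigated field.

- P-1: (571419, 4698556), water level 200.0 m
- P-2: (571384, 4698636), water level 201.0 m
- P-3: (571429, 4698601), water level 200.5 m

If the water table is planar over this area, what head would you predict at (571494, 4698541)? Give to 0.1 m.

199.7 m

With h = a·x + b·y + c and P-1 as origin, the differences give:
  (-35)·a + 80·b = +1.0
  10·a + 45·b = +0.5
Eliminate b (×45 and ×80, subtract): -2375·a = 5.00 → a = ∂h/∂x = -0.002105
Back-substitute: b = ∂h/∂y = +0.01158.
h(571494, 4698541) = 200.0 + (-0.002105)·(75) + (+0.01158)·(-15) = 200.0 -0.158 -0.174 = 199.668 m.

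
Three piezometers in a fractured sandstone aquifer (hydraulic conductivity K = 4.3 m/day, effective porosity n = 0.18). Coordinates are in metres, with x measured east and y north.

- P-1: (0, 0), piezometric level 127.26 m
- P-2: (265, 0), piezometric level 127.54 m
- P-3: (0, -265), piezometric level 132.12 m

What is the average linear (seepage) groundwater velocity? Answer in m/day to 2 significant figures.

∂h/∂x = (127.54 − 127.26) / (265 − 0) = +0.001057
∂h/∂y = (132.12 − 127.26) / (-265 − 0) = -0.01834
|∇h| = √(0.001057² + -0.01834²) = 0.01837
Seepage velocity v = K·i/n = 4.3 × 0.01837 / 0.18 = 0.4388 m/day.

0.44 m/day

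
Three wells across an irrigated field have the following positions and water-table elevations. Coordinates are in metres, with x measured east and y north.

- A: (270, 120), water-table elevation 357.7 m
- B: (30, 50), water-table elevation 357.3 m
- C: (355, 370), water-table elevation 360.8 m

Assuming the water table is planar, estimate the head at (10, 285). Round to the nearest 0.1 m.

360.4 m

Taking A as reference: B−A = (-240, -70, -0.4); C−A = (85, 250, +3.1).
Determinant of the coordinate differences = (-240)·250 − 85·(-70) = -54050.
∂h/∂x = [(-0.4)·250 − (+3.1)·(-70)] / -54050 = -0.002165
∂h/∂y = [(-240)·(+3.1) − 85·(-0.4)] / -54050 = +0.01314
h(10, 285) = 357.7 + (-0.002165)·(-260) + (+0.01314)·(165) = 357.7 +0.563 +2.167 = 360.430 m.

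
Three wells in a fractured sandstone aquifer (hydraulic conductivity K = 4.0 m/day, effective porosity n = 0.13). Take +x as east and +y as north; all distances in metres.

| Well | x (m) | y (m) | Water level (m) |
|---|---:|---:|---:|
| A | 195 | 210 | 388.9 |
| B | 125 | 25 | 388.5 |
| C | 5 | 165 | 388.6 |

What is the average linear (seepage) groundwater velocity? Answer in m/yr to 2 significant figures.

23 m/yr

With h = a·x + b·y + c and A as origin, the differences give:
  (-70)·a + (-185)·b = -0.4
  (-190)·a + (-45)·b = -0.3
Eliminate b (×(-45) and ×(-185), subtract): -32000·a = -37.50 → a = ∂h/∂x = +0.001172
Back-substitute: b = ∂h/∂y = +0.001719.
|∇h| = √(0.001172² + 0.001719²) = 0.002081
Seepage velocity v = K·i/n = 4.0 × 0.002081 / 0.13 = 0.06403 m/day = 23.39 m/yr.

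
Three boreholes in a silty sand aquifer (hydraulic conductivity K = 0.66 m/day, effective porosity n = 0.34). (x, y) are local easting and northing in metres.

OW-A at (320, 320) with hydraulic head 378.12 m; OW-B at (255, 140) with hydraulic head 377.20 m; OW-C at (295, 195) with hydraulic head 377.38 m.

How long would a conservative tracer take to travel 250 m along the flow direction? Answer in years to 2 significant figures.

Differences from OW-A: to OW-B (Δx, Δy, Δh) = (-65, -180, -0.92); to OW-C = (-25, -125, -0.74).
Determinant of the coordinate differences = (-65)·(-125) − (-25)·(-180) = 3625.
∂h/∂x = [(-0.92)·(-125) − (-0.74)·(-180)] / 3625 = -0.005021
∂h/∂y = [(-65)·(-0.74) − (-25)·(-0.92)] / 3625 = +0.006924
|∇h| = √(-0.005021² + 0.006924²) = 0.008553
Seepage velocity v = K·i/n = 0.66 × 0.008553 / 0.34 = 0.0166 m/day.
t = 250 / 0.0166 = 1.506e+04 days = 41.2 years.

41 years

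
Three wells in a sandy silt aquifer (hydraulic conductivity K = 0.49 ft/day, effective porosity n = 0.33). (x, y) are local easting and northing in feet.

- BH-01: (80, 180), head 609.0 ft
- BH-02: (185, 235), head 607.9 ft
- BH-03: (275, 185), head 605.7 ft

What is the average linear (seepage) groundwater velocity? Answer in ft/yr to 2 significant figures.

12 ft/yr

With h = a·x + b·y + c and BH-01 as origin, the differences give:
  105·a + 55·b = -1.1
  195·a + 5·b = -3.3
Eliminate b (×5 and ×55, subtract): -10200·a = 176.00 → a = ∂h/∂x = -0.01725
Back-substitute: b = ∂h/∂y = +0.01294.
|∇h| = √(-0.01725² + 0.01294²) = 0.02156
Seepage velocity v = K·i/n = 0.49 × 0.02156 / 0.33 = 0.03201 ft/day = 11.69 ft/yr.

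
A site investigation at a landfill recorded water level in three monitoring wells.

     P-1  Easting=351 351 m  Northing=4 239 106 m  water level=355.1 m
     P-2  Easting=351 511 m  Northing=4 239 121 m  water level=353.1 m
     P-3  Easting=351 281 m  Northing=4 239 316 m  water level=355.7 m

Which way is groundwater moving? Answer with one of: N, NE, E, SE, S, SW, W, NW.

With h = a·x + b·y + c and P-1 as origin, the differences give:
  160·a + 15·b = -2.0
  (-70)·a + 210·b = +0.6
Eliminate b (×210 and ×15, subtract): 34650·a = -429.00 → a = ∂h/∂x = -0.01238
Back-substitute: b = ∂h/∂y = -0.001270.
Flow = −∇h = (+0.01238 east, +0.001270 north), which points east.

E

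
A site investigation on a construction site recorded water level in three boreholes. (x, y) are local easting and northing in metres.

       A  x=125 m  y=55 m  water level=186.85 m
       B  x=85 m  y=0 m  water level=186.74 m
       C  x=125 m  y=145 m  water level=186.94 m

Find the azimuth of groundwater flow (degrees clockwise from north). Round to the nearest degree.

234°

Taking A as reference: B−A = (-40, -55, -0.11); C−A = (0, 90, +0.09).
Solve a·Δx + b·Δy = Δh: det = (-40)·90 − 0·(-55) = -3600.
∂h/∂x = [(-0.11)·90 − (+0.09)·(-55)] / -3600 = +0.001375
∂h/∂y = [(-40)·(+0.09) − 0·(-0.11)] / -3600 = +0.001000
Flow direction (−∇h) has components (-0.001375 E, -0.001000 N).
Azimuth = atan2(E, N) = atan2(-0.001375, -0.001000) = 234.0° ≈ 234°.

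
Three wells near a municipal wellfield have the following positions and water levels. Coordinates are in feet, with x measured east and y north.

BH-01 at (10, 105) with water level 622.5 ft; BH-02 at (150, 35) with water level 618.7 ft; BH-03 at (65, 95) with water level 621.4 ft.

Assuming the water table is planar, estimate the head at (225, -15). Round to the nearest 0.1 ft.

616.4 ft

Differences from BH-01: to BH-02 (Δx, Δy, Δh) = (140, -70, -3.8); to BH-03 = (55, -10, -1.1).
Determinant of the coordinate differences = 140·(-10) − 55·(-70) = 2450.
∂h/∂x = [(-3.8)·(-10) − (-1.1)·(-70)] / 2450 = -0.01592
∂h/∂y = [140·(-1.1) − 55·(-3.8)] / 2450 = +0.02245
h(225, -15) = 622.5 + (-0.01592)·(215) + (+0.02245)·(-120) = 622.5 -3.422 -2.694 = 616.384 ft.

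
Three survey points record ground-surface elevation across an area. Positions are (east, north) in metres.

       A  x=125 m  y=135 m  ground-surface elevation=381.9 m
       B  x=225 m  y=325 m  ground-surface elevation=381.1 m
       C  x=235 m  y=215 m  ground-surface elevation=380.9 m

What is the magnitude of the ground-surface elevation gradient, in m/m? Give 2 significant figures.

Differences from A: to B (Δx, Δy, Δh) = (100, 190, -0.8); to C = (110, 80, -1.0).
Determinant of the coordinate differences = 100·80 − 110·190 = -12900.
∂z/∂x = [(-0.8)·80 − (-1.0)·190] / -12900 = -0.009767
∂z/∂y = [100·(-1.0) − 110·(-0.8)] / -12900 = +0.0009302
|∇f| = √(-0.009767² + 0.0009302²) = 0.009811 m/m

0.0098 m/m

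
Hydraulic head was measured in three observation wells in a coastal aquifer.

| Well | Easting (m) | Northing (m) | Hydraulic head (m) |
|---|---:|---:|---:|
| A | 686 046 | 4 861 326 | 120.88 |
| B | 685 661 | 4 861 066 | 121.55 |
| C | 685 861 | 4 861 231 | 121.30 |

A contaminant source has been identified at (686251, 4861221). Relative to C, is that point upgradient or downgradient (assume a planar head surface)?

downgradient

With h = a·x + b·y + c and A as origin, the differences give:
  (-385)·a + (-260)·b = +0.67
  (-185)·a + (-95)·b = +0.42
Eliminate b (×(-95) and ×(-260), subtract): -11525·a = 45.550 → a = ∂h/∂x = -0.003952
Back-substitute: b = ∂h/∂y = +0.003275.
Head at (686251, 4861221) = 120.88 + (-0.003952)·(205) + (+0.003275)·(-105) = 119.73 m.
That is lower than the 121.30 m at C, so the point is downgradient.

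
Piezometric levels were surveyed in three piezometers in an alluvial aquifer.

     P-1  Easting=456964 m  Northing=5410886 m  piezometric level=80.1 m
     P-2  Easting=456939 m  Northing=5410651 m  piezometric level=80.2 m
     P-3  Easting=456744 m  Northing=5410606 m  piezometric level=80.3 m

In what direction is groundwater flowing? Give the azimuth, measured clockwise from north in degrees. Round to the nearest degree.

048°

With h = a·x + b·y + c and P-1 as origin, the differences give:
  (-25)·a + (-235)·b = +0.1
  (-220)·a + (-280)·b = +0.2
Eliminate b (×(-280) and ×(-235), subtract): -44700·a = 19.00 → a = ∂h/∂x = -0.0004251
Back-substitute: b = ∂h/∂y = -0.0003803.
Flow direction (−∇h) has components (+0.0004251 E, +0.0003803 N).
Azimuth = atan2(E, N) = atan2(+0.0004251, +0.0003803) = 48.2° ≈ 048°.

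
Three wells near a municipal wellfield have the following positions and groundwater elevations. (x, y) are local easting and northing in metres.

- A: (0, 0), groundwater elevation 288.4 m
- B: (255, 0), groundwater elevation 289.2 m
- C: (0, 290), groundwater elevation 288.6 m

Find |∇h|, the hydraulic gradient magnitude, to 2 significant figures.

0.0032

∂h/∂x = (289.2 − 288.4) / (255 − 0) = +0.003137
∂h/∂y = (288.6 − 288.4) / (290 − 0) = +0.0006897
|∇h| = √(0.003137² + 0.0006897²) = 0.003212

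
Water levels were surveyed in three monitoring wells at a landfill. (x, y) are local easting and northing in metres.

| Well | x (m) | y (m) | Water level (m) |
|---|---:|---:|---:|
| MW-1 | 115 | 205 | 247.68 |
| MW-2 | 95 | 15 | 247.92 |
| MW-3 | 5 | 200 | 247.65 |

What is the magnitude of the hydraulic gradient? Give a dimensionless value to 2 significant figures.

0.0013

Differences from MW-1: to MW-2 (Δx, Δy, Δh) = (-20, -190, +0.24); to MW-3 = (-110, -5, -0.03).
Determinant of the coordinate differences = (-20)·(-5) − (-110)·(-190) = -20800.
∂h/∂x = [(+0.24)·(-5) − (-0.03)·(-190)] / -20800 = +0.0003317
∂h/∂y = [(-20)·(-0.03) − (-110)·(+0.24)] / -20800 = -0.001298
|∇h| = √(0.0003317² + -0.001298²) = 0.00134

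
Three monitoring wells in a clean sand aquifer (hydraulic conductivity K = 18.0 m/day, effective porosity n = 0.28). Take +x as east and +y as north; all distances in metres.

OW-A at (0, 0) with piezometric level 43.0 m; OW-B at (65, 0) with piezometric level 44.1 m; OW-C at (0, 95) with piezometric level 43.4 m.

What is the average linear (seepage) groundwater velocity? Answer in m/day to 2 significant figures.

1.1 m/day

∂h/∂x = (44.1 − 43.0) / (65 − 0) = +0.01692
∂h/∂y = (43.4 − 43.0) / (95 − 0) = +0.004211
|∇h| = √(0.01692² + 0.004211²) = 0.01744
Seepage velocity v = K·i/n = 18.0 × 0.01744 / 0.28 = 1.121 m/day.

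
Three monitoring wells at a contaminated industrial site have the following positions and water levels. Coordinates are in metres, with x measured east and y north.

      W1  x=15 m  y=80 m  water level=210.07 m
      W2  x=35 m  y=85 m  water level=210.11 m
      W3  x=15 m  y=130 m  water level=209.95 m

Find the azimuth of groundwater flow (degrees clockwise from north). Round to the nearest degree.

With h = a·x + b·y + c and W1 as origin, the differences give:
  20·a + 5·b = +0.04
  0·a + 50·b = -0.12
Eliminate b (×50 and ×5, subtract): 1000·a = 2.600 → a = ∂h/∂x = +0.002600
Back-substitute: b = ∂h/∂y = -0.002400.
Flow direction (−∇h) has components (-0.002600 E, +0.002400 N).
Azimuth = atan2(E, N) = atan2(-0.002600, +0.002400) = 312.7° ≈ 313°.

313°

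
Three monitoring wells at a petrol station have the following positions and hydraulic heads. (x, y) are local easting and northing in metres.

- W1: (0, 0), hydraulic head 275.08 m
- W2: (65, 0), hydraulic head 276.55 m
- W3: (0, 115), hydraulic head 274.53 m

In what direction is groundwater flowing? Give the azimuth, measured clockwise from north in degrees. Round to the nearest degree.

∂h/∂x = (276.55 − 275.08) / (65 − 0) = +0.02262
∂h/∂y = (274.53 − 275.08) / (115 − 0) = -0.004783
Flow direction (−∇h) has components (-0.02262 E, +0.004783 N).
Azimuth = atan2(E, N) = atan2(-0.02262, +0.004783) = 281.9° ≈ 282°.

282°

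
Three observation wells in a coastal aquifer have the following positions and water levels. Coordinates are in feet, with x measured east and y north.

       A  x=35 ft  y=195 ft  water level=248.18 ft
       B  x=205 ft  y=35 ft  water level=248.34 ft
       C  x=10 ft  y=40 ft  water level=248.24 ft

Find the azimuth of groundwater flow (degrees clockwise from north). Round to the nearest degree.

313°

Taking A as reference: B−A = (170, -160, +0.16); C−A = (-25, -155, +0.06).
Solve a·Δx + b·Δy = Δh: det = 170·(-155) − (-25)·(-160) = -30350.
∂h/∂x = [(+0.16)·(-155) − (+0.06)·(-160)] / -30350 = +0.0005008
∂h/∂y = [170·(+0.06) − (-25)·(+0.16)] / -30350 = -0.0004679
Flow direction (−∇h) has components (-0.0005008 E, +0.0004679 N).
Azimuth = atan2(E, N) = atan2(-0.0005008, +0.0004679) = 313.1° ≈ 313°.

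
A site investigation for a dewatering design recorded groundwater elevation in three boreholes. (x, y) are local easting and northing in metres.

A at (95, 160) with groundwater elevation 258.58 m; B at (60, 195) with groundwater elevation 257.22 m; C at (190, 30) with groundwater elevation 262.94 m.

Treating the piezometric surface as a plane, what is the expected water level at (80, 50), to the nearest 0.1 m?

With h = a·x + b·y + c and A as origin, the differences give:
  (-35)·a + 35·b = -1.36
  95·a + (-130)·b = +4.36
Eliminate b (×(-130) and ×35, subtract): 1225·a = 24.200 → a = ∂h/∂x = +0.01976
Back-substitute: b = ∂h/∂y = -0.01910.
h(80, 50) = 258.58 + (+0.01976)·(-15) + (-0.01910)·(-110) = 258.58 -0.296 +2.101 = 260.385 m.

260.4 m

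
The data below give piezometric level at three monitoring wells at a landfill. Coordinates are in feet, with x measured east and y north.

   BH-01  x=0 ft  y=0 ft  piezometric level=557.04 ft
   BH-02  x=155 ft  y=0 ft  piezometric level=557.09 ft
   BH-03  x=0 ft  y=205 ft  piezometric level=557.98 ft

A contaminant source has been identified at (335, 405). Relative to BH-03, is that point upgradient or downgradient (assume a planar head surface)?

upgradient

∂h/∂x = (557.09 − 557.04) / (155 − 0) = +0.0003226
∂h/∂y = (557.98 − 557.04) / (205 − 0) = +0.004585
Head at (335, 405) = 557.04 + (+0.0003226)·(335) + (+0.004585)·(405) = 559.01 ft.
That is higher than the 557.98 ft at BH-03, so the point is upgradient.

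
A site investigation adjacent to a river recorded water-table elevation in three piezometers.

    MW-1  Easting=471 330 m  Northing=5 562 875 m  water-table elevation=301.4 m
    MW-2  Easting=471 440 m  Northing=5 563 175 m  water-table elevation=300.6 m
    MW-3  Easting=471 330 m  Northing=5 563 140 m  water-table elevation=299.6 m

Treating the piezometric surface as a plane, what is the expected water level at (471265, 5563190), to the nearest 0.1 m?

298.5 m

Taking MW-1 as reference: MW-2−MW-1 = (110, 300, -0.8); MW-3−MW-1 = (0, 265, -1.8).
Solve a·Δx + b·Δy = Δh: det = 110·265 − 0·300 = 29150.
∂h/∂x = [(-0.8)·265 − (-1.8)·300] / 29150 = +0.01125
∂h/∂y = [110·(-1.8) − 0·(-0.8)] / 29150 = -0.006792
h(471265, 5563190) = 301.4 + (+0.01125)·(-65) + (-0.006792)·(315) = 301.4 -0.731 -2.140 = 298.529 m.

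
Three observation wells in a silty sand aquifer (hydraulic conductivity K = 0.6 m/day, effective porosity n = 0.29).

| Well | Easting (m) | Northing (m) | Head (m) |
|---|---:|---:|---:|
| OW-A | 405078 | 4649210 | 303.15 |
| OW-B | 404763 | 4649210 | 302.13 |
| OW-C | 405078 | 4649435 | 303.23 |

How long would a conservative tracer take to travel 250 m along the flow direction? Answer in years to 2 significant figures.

100 years

∂h/∂x = (302.13 − 303.15) / (404763 − 405078) = +0.003238
∂h/∂y = (303.23 − 303.15) / (4649435 − 4649210) = +0.0003556
|∇h| = √(0.003238² + 0.0003556²) = 0.003257
Seepage velocity v = K·i/n = 0.6 × 0.003257 / 0.29 = 0.006739 m/day.
t = 250 / 0.006739 = 3.71e+04 days = 102 years.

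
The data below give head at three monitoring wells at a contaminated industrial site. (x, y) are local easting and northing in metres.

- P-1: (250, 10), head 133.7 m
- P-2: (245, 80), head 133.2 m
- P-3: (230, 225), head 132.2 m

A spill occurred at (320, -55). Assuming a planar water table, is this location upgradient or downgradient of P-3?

Differences from P-1: to P-2 (Δx, Δy, Δh) = (-5, 70, -0.5); to P-3 = (-20, 215, -1.5).
Determinant of the coordinate differences = (-5)·215 − (-20)·70 = 325.
∂h/∂x = [(-0.5)·215 − (-1.5)·70] / 325 = -0.007692
∂h/∂y = [(-5)·(-1.5) − (-20)·(-0.5)] / 325 = -0.007692
Head at (320, -55) = 133.7 + (-0.007692)·(70) + (-0.007692)·(-65) = 133.66 m.
That is higher than the 132.2 m at P-3, so the point is upgradient.

upgradient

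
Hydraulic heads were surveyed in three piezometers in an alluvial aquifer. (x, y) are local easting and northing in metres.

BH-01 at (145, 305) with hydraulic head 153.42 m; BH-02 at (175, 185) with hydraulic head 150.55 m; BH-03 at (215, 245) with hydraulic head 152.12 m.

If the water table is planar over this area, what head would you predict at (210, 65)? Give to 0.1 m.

Differences from BH-01: to BH-02 (Δx, Δy, Δh) = (30, -120, -2.87); to BH-03 = (70, -60, -1.30).
Determinant of the coordinate differences = 30·(-60) − 70·(-120) = 6600.
∂h/∂x = [(-2.87)·(-60) − (-1.30)·(-120)] / 6600 = +0.002455
∂h/∂y = [30·(-1.30) − 70·(-2.87)] / 6600 = +0.02453
h(210, 65) = 153.42 + (+0.002455)·(65) + (+0.02453)·(-240) = 153.42 +0.160 -5.887 = 147.692 m.

147.7 m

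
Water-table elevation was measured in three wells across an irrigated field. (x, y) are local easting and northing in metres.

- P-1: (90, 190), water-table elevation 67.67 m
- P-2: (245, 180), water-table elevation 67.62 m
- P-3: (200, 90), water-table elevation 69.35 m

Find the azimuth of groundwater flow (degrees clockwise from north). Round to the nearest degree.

005°

Differences from P-1: to P-2 (Δx, Δy, Δh) = (155, -10, -0.05); to P-3 = (110, -100, +1.68).
Solve a·Δx + b·Δy = Δh: det = 155·(-100) − 110·(-10) = -14400.
∂h/∂x = [(-0.05)·(-100) − (+1.68)·(-10)] / -14400 = -0.001514
∂h/∂y = [155·(+1.68) − 110·(-0.05)] / -14400 = -0.01847
Flow direction (−∇h) has components (+0.001514 E, +0.01847 N).
Azimuth = atan2(E, N) = atan2(+0.001514, +0.01847) = 4.7° ≈ 005°.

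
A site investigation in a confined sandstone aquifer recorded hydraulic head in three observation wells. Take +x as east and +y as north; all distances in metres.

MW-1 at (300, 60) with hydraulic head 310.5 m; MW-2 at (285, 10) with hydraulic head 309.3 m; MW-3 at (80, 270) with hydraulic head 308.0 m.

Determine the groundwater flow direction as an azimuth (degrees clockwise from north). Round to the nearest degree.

239°

Three-point gradient (reference MW-1): Δ to MW-2 = (-15, -50, -1.2), Δ to MW-3 = (-220, 210, -2.5).
∂h/∂x = +0.02664, ∂h/∂y = +0.01601 (det = -14150).
Flow direction (−∇h) has components (-0.02664 E, -0.01601 N).
Azimuth = atan2(E, N) = atan2(-0.02664, -0.01601) = 239.0° ≈ 239°.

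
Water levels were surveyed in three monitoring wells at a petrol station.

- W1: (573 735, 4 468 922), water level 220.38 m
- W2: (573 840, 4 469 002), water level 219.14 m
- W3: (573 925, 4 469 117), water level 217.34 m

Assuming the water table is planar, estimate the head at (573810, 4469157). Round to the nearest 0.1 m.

With h = a·x + b·y + c and W1 as origin, the differences give:
  105·a + 80·b = -1.24
  190·a + 195·b = -3.04
Eliminate b (×195 and ×80, subtract): 5275·a = 1.400 → a = ∂h/∂x = +0.0002654
Back-substitute: b = ∂h/∂y = -0.01585.
h(573810, 4469157) = 220.38 + (+0.0002654)·(75) + (-0.01585)·(235) = 220.38 +0.020 -3.724 = 216.676 m.

216.7 m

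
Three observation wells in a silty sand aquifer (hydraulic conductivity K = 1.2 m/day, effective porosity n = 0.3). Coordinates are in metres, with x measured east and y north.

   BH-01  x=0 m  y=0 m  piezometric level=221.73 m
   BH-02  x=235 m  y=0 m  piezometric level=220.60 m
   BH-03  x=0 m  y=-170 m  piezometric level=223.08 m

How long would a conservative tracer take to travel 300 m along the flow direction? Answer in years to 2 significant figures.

∂h/∂x = (220.60 − 221.73) / (235 − 0) = -0.004809
∂h/∂y = (223.08 − 221.73) / (-170 − 0) = -0.007941
|∇h| = √(-0.004809² + -0.007941²) = 0.009284
Seepage velocity v = K·i/n = 1.2 × 0.009284 / 0.3 = 0.03714 m/day.
t = 300 / 0.03714 = 8078 days = 22.1 years.

22 years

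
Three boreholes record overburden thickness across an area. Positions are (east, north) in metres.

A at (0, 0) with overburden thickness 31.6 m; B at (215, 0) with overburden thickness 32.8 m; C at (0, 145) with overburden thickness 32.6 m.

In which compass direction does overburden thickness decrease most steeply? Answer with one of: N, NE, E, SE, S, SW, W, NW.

∂d/∂x = (32.8 − 31.6) / (215 − 0) = +0.005581
∂d/∂y = (32.6 − 31.6) / (145 − 0) = +0.006897
Steepest decrease is along −∇f = (-0.005581 E, -0.006897 N) → southwest.

SW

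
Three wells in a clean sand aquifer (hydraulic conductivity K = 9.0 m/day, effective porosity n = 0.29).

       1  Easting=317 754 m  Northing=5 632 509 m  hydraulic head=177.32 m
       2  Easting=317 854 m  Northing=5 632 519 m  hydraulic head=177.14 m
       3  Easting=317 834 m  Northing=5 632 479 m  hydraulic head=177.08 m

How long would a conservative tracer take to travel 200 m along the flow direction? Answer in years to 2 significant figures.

With h = a·x + b·y + c and 1 as origin, the differences give:
  100·a + 10·b = -0.18
  80·a + (-30)·b = -0.24
Eliminate b (×(-30) and ×10, subtract): -3800·a = 7.800 → a = ∂h/∂x = -0.002053
Back-substitute: b = ∂h/∂y = +0.002526.
|∇h| = √(-0.002053² + 0.002526²) = 0.003255
Seepage velocity v = K·i/n = 9.0 × 0.003255 / 0.29 = 0.101 m/day.
t = 200 / 0.101 = 1980 days = 5.42 years.

5.4 years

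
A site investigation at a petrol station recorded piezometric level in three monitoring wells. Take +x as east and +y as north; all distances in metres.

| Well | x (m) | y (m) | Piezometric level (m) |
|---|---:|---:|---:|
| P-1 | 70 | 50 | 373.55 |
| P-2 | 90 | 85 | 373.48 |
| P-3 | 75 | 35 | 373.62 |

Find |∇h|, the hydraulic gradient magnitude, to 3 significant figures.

Taking P-1 as reference: P-2−P-1 = (20, 35, -0.07); P-3−P-1 = (5, -15, +0.07).
Determinant of the coordinate differences = 20·(-15) − 5·35 = -475.
∂h/∂x = [(-0.07)·(-15) − (+0.07)·35] / -475 = +0.002947
∂h/∂y = [20·(+0.07) − 5·(-0.07)] / -475 = -0.003684
|∇h| = √(0.002947² + -0.003684²) = 0.004718

0.00472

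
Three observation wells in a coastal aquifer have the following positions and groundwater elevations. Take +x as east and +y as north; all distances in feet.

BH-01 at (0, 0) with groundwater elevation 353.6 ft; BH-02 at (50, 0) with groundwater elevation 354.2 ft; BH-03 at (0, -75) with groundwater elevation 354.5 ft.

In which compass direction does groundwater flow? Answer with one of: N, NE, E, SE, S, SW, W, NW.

∂h/∂x = (354.2 − 353.6) / (50 − 0) = +0.01200
∂h/∂y = (354.5 − 353.6) / (-75 − 0) = -0.01200
Flow = −∇h = (-0.01200 east, +0.01200 north), which points northwest.

NW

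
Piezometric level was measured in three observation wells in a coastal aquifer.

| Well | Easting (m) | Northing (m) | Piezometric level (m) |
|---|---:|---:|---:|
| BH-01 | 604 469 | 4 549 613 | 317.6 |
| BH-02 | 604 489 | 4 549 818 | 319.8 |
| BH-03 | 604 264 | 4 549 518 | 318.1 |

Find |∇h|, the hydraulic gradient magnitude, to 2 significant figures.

Taking BH-01 as reference: BH-02−BH-01 = (20, 205, +2.2); BH-03−BH-01 = (-205, -95, +0.5).
Determinant of the coordinate differences = 20·(-95) − (-205)·205 = 40125.
∂h/∂x = [(+2.2)·(-95) − (+0.5)·205] / 40125 = -0.007763
∂h/∂y = [20·(+0.5) − (-205)·(+2.2)] / 40125 = +0.01149
|∇h| = √(-0.007763² + 0.01149²) = 0.01387

0.014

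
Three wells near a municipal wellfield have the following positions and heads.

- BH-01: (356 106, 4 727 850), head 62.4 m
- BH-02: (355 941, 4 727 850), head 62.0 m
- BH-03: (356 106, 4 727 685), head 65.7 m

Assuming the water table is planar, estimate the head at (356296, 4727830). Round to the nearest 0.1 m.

∂h/∂x = (62.0 − 62.4) / (355941 − 356106) = +0.002424
∂h/∂y = (65.7 − 62.4) / (4727685 − 4727850) = -0.02000
h(356296, 4727830) = 62.4 + (+0.002424)·(190) + (-0.02000)·(-20) = 62.4 +0.461 +0.400 = 63.261 m.

63.3 m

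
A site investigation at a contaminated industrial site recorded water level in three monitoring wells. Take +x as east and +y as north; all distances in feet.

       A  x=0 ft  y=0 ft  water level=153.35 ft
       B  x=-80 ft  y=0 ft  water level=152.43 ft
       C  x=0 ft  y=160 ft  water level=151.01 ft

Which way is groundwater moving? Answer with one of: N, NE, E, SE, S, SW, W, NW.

∂h/∂x = (152.43 − 153.35) / (-80 − 0) = +0.01150
∂h/∂y = (151.01 − 153.35) / (160 − 0) = -0.01463
Flow = −∇h = (-0.01150 east, +0.01463 north), which points northwest.

NW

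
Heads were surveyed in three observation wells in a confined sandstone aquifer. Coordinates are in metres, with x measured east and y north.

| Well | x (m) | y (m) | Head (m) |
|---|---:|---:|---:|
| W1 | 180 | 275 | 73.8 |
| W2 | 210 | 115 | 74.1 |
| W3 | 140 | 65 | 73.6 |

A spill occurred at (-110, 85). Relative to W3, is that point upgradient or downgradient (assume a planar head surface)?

downgradient

Taking W1 as reference: W2−W1 = (30, -160, +0.3); W3−W1 = (-40, -210, -0.2).
Determinant of the coordinate differences = 30·(-210) − (-40)·(-160) = -12700.
∂h/∂x = [(+0.3)·(-210) − (-0.2)·(-160)] / -12700 = +0.007480
∂h/∂y = [30·(-0.2) − (-40)·(+0.3)] / -12700 = -0.0004724
Head at (-110, 85) = 73.8 + (+0.007480)·(-290) + (-0.0004724)·(-190) = 71.72 m.
That is lower than the 73.6 m at W3, so the point is downgradient.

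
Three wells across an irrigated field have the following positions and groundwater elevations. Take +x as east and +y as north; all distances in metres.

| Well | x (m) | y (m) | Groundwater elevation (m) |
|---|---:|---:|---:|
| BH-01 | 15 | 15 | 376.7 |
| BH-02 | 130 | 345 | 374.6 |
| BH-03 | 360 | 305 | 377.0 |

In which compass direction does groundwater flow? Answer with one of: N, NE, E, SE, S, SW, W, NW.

NW

With h = a·x + b·y + c and BH-01 as origin, the differences give:
  115·a + 330·b = -2.1
  345·a + 290·b = +0.3
Eliminate b (×290 and ×330, subtract): -80500·a = -708.00 → a = ∂h/∂x = +0.008795
Back-substitute: b = ∂h/∂y = -0.009429.
Flow = −∇h = (-0.008795 east, +0.009429 north), which points northwest.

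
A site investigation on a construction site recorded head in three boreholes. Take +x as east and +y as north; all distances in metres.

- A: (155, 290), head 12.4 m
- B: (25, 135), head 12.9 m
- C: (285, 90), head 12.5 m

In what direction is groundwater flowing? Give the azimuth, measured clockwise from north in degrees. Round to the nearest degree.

047°

With h = a·x + b·y + c and A as origin, the differences give:
  (-130)·a + (-155)·b = +0.5
  130·a + (-200)·b = +0.1
Eliminate b (×(-200) and ×(-155), subtract): 46150·a = -84.50 → a = ∂h/∂x = -0.001831
Back-substitute: b = ∂h/∂y = -0.001690.
Flow direction (−∇h) has components (+0.001831 E, +0.001690 N).
Azimuth = atan2(E, N) = atan2(+0.001831, +0.001690) = 47.3° ≈ 047°.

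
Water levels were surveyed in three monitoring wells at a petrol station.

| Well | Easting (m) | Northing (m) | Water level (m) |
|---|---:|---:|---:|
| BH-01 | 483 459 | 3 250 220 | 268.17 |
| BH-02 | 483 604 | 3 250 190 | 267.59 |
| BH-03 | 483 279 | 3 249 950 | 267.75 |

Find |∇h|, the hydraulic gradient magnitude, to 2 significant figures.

0.0049

Differences from BH-01: to BH-02 (Δx, Δy, Δh) = (145, -30, -0.58); to BH-03 = (-180, -270, -0.42).
Solve a·Δx + b·Δy = Δh: det = 145·(-270) − (-180)·(-30) = -44550.
∂h/∂x = [(-0.58)·(-270) − (-0.42)·(-30)] / -44550 = -0.003232
∂h/∂y = [145·(-0.42) − (-180)·(-0.58)] / -44550 = +0.003710
|∇h| = √(-0.003232² + 0.003710²) = 0.00492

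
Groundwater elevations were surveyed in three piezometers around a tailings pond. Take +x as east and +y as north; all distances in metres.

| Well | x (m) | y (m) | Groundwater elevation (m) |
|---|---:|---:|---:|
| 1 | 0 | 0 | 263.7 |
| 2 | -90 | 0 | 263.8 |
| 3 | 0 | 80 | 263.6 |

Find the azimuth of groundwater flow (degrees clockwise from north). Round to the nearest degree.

∂h/∂x = (263.8 − 263.7) / (-90 − 0) = -0.001111
∂h/∂y = (263.6 − 263.7) / (80 − 0) = -0.001250
Flow direction (−∇h) has components (+0.001111 E, +0.001250 N).
Azimuth = atan2(E, N) = atan2(+0.001111, +0.001250) = 41.6° ≈ 042°.

042°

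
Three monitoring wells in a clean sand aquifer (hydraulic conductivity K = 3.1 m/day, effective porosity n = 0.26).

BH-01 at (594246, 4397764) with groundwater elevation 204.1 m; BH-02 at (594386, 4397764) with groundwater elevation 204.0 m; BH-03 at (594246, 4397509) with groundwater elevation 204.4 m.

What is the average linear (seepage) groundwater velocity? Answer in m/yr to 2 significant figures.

∂h/∂x = (204.0 − 204.1) / (594386 − 594246) = -0.0007143
∂h/∂y = (204.4 − 204.1) / (4397509 − 4397764) = -0.001176
|∇h| = √(-0.0007143² + -0.001176²) = 0.001376
Seepage velocity v = K·i/n = 3.1 × 0.001376 / 0.26 = 0.01641 m/day = 5.994 m/yr.

6.0 m/yr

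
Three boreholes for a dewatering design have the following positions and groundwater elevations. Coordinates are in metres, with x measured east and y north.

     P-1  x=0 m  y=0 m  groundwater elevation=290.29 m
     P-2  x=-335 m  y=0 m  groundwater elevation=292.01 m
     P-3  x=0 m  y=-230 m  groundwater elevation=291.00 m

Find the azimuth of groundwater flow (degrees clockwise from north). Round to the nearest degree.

059°

∂h/∂x = (292.01 − 290.29) / (-335 − 0) = -0.005134
∂h/∂y = (291.00 − 290.29) / (-230 − 0) = -0.003087
Flow direction (−∇h) has components (+0.005134 E, +0.003087 N).
Azimuth = atan2(E, N) = atan2(+0.005134, +0.003087) = 59.0° ≈ 059°.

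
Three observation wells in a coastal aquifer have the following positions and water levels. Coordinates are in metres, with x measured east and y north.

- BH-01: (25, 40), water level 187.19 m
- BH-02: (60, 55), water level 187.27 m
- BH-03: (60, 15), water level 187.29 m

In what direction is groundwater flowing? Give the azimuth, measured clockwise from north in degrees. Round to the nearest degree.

Differences from BH-01: to BH-02 (Δx, Δy, Δh) = (35, 15, +0.08); to BH-03 = (35, -25, +0.10).
Solve a·Δx + b·Δy = Δh: det = 35·(-25) − 35·15 = -1400.
∂h/∂x = [(+0.08)·(-25) − (+0.10)·15] / -1400 = +0.002500
∂h/∂y = [35·(+0.10) − 35·(+0.08)] / -1400 = -0.0005000
Flow direction (−∇h) has components (-0.002500 E, +0.0005000 N).
Azimuth = atan2(E, N) = atan2(-0.002500, +0.0005000) = 281.3° ≈ 281°.

281°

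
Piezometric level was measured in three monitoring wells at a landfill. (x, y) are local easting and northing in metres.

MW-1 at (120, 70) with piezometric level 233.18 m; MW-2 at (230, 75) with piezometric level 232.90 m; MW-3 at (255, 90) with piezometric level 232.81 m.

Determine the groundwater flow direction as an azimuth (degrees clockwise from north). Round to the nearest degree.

052°

With h = a·x + b·y + c and MW-1 as origin, the differences give:
  110·a + 5·b = -0.28
  135·a + 20·b = -0.37
Eliminate b (×20 and ×5, subtract): 1525·a = -3.750 → a = ∂h/∂x = -0.002459
Back-substitute: b = ∂h/∂y = -0.001902.
Flow direction (−∇h) has components (+0.002459 E, +0.001902 N).
Azimuth = atan2(E, N) = atan2(+0.002459, +0.001902) = 52.3° ≈ 052°.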